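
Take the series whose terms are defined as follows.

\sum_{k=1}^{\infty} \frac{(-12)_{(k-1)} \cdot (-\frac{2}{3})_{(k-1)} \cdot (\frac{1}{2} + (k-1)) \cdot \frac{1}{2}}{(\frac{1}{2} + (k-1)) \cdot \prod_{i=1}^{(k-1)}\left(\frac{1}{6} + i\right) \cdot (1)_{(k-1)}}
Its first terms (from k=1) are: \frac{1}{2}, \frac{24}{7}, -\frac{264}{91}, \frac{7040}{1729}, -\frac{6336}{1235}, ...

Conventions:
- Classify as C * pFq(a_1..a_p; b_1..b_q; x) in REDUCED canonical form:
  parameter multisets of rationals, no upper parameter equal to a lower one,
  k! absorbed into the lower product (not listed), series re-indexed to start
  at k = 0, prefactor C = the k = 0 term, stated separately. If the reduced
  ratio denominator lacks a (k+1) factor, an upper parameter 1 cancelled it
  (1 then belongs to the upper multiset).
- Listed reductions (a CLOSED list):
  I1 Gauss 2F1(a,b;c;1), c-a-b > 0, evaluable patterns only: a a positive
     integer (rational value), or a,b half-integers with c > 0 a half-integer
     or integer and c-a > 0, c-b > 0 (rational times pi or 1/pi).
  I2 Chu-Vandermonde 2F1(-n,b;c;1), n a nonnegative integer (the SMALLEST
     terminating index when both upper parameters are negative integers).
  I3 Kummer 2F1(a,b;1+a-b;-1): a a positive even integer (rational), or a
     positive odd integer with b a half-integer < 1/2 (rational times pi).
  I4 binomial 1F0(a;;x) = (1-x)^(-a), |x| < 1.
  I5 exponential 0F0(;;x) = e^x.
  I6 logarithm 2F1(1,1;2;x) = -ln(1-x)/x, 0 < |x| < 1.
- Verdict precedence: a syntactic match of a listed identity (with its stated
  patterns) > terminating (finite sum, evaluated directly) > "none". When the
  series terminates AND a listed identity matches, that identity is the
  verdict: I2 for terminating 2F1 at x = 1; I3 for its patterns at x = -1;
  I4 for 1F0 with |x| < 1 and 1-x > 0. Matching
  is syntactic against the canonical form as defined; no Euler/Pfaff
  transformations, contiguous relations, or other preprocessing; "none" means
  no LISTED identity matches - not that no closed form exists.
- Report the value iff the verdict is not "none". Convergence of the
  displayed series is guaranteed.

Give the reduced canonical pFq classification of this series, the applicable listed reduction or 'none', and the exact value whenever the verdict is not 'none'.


Canonical form: C = \frac{1}{2} times 2F1 with upper {-12, -\frac{2}{3}}, lower {\frac{7}{6}}, x = 1. Verdict: the Chu-Vandermonde identity I2 applies (terminating 2F1 at x = 1 with n = 12, b = -2/3, c = \frac{7}{6}). Exact value: \frac{53362403823311}{19570909662430}.

Key observation: x = 1 and k + 1/2 divides numerator and denominator alike; C = 1/2, x = 1 after cancelling.
Step ratio: r(k) = 1 * (k-12) (k-\frac{2}{3}) / [(k+\frac{7}{6}) (k+1)] - rational in k, leading ratio 1; with t_0 = \frac{1}{2}, classification follows.


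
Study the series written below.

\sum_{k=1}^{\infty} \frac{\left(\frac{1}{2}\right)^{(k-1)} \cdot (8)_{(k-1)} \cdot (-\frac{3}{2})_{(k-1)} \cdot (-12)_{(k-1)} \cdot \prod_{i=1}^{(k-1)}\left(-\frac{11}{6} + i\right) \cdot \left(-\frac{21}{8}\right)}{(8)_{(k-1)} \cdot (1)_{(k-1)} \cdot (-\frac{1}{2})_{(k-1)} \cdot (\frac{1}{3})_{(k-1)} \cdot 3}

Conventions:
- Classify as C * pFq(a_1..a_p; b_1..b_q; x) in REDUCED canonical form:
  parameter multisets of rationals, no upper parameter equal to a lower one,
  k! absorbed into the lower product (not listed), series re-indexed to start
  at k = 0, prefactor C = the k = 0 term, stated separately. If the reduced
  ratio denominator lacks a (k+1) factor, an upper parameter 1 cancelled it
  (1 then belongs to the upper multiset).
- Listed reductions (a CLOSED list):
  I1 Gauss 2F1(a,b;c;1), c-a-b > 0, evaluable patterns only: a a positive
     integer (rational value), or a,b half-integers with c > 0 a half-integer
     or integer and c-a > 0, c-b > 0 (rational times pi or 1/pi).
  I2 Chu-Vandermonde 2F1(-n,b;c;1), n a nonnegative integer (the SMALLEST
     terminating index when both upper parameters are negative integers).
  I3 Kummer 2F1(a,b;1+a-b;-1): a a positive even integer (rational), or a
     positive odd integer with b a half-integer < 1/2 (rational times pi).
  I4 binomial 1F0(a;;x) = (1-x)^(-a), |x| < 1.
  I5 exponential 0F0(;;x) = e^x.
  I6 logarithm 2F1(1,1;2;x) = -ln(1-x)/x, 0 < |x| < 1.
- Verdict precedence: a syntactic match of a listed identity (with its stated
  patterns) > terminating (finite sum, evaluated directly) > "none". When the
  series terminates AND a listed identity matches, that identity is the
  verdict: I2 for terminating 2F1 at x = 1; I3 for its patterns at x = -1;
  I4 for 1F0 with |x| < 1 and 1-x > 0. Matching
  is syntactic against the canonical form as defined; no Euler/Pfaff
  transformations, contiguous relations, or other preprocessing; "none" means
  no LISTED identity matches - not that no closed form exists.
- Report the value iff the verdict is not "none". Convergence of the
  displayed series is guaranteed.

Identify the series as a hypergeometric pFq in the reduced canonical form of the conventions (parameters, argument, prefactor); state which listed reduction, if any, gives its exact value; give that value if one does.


At argument \frac{1}{2}: a 3F2 with upper {-12, -\frac{3}{2}, -\frac{5}{6}}, lower {-\frac{1}{2}, \frac{1}{3}}, scaled by C = -\frac{7}{8}. Verdict: terminating - upper -12 stops the sum at k = 12; the 13 terms are added exactly. Its exact value is -\frac{59065315548454567}{1154212331257856}.

Key step: x = \frac{1}{2} and the parameter 8 appears in both the upper and lower lists and cancels.
Ratio: r(k) = \frac{1}{2} * (k-12) (k-\frac{3}{2}) (k-\frac{5}{6}) / [(k-\frac{1}{2}) (k+\frac{1}{3}) (k+1)] ; factor over Q: parameters, x = \frac{1}{2}, and C = -\frac{7}{8}.


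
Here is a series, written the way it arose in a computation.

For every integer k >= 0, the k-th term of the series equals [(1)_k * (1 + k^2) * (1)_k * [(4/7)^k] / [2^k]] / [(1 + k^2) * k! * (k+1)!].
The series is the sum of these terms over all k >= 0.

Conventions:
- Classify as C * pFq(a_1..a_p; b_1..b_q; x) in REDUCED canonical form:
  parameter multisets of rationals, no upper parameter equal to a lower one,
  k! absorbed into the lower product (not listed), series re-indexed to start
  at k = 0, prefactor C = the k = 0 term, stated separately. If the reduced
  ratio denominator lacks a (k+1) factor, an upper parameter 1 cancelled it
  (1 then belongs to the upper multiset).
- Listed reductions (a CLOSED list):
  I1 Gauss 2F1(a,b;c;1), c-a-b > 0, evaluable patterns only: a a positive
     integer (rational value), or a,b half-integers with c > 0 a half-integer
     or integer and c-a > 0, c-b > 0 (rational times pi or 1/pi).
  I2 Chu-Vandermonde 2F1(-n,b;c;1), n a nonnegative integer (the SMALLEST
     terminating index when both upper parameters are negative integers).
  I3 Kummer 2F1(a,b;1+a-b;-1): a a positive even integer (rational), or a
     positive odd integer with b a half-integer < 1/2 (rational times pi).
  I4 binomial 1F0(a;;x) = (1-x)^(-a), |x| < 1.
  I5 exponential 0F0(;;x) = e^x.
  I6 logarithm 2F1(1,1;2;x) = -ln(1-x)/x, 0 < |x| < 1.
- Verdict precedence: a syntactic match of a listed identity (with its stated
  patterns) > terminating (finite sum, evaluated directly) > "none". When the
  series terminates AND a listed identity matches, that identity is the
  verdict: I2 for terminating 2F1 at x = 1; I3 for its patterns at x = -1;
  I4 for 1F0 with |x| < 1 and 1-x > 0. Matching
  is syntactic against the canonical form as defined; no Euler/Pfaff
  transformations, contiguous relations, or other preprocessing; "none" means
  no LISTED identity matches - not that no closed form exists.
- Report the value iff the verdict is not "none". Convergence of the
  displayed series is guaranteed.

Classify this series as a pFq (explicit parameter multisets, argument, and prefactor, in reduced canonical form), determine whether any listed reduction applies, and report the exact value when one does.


x = 2/7 here; the reduced form reads 2F1, upper {1, 1}, lower {2}, C = 1. Verdict at x = 2/7: the logarithmic series (I6) matches (the logarithm: parameters (1,1;2), x = 2/7). Its exact value is (-7/2) * ln(5/7).

The tell: t_0 being 1, the two k-th powers (prefactor 1) combine into one argument.
Ratio: r(k) = (2/7) * (k+1) (k+1) / [(k+2) (k+1)] - poly over poly, x = (2/7) from leading terms; C = 1 at k = 0.


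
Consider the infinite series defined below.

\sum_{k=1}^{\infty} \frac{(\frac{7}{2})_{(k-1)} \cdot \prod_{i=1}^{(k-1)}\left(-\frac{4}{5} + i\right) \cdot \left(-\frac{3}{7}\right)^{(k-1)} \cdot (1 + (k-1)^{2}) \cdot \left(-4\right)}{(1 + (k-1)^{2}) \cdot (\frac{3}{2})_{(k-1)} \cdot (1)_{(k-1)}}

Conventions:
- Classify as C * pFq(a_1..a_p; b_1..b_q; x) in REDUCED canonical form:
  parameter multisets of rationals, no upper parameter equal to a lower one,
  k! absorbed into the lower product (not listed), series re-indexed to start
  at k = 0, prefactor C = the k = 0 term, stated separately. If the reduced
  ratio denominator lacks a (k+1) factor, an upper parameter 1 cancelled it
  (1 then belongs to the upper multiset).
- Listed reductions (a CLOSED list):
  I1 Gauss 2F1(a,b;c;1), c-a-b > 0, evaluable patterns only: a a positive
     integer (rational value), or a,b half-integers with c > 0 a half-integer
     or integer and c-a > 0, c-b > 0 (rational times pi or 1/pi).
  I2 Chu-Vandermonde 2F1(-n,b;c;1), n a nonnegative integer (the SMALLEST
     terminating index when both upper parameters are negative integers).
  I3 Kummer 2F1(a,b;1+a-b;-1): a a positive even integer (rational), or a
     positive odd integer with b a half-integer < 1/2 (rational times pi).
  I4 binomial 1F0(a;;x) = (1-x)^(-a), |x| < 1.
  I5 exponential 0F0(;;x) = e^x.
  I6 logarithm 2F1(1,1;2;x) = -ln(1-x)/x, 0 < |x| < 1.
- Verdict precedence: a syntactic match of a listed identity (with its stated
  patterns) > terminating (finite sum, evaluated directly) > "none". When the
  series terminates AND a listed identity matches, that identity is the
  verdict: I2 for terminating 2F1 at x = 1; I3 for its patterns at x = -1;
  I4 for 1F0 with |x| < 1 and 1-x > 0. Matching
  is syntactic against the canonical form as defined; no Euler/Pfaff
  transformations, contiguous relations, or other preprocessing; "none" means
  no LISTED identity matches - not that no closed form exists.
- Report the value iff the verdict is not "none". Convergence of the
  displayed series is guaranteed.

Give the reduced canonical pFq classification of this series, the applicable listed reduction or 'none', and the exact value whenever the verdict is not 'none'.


Structural cue: from the first term -4: k^2 + 1 divides numerator and denominator alike; prefactor -4 after cancelling.
Ratio: r(k) = -\frac{3}{7} * (k+\frac{1}{5}) (k+\frac{7}{2}) / [(k+\frac{3}{2}) (k+1)] ; factor over Q: parameters, x = -\frac{3}{7}, and C = -4.

Prefactor -4, argument -\frac{3}{7}: 2F1 with upper {\frac{1}{5}, \frac{7}{2}} over lower {\frac{3}{2}}. Verdict: none. Every listed pattern misses the 2F1 form at -\frac{3}{7}, upper {\frac{1}{5}, \frac{7}{2}}.


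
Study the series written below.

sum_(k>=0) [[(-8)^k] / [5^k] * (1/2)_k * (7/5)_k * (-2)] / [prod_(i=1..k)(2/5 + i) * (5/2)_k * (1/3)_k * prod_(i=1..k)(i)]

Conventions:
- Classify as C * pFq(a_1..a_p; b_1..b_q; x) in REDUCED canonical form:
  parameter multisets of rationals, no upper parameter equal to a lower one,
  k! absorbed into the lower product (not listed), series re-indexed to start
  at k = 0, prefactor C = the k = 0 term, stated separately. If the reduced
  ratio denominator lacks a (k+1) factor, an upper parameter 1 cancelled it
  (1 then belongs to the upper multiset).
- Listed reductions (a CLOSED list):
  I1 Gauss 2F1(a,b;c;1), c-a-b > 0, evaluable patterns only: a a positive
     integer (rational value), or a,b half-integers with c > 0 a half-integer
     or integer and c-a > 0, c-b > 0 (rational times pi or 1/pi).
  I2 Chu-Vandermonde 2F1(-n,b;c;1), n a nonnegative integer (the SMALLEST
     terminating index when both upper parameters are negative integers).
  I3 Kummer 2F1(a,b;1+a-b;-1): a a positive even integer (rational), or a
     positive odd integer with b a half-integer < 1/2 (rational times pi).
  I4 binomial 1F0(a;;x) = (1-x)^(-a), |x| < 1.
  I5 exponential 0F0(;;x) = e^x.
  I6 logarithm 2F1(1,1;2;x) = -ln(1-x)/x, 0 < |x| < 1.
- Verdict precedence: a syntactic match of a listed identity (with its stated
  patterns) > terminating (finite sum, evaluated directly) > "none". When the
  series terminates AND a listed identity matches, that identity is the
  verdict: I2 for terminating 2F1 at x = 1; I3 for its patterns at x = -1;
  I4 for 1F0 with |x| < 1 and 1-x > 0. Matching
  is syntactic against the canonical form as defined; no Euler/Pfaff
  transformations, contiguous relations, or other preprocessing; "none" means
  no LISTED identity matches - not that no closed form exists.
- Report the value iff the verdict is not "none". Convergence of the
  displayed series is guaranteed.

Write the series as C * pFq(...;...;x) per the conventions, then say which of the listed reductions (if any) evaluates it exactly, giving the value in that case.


Key observation: with t_0 = -2, the lower running product (C = -2, x = -8/5) is a rising factorial.
Adjacent-term ratio: r(k) = (-8/5) * (k+1/2) / [(k+1/3) (k+5/2) (k+1)] - rational in k. x = (-8/5); t_0 = -2; negate the roots.

The series (x = -8/5) is 1F2: upper {1/2}, lower {1/3, 5/2}, prefactor -2. Verdict: none - at argument -8/5 the multisets {1/2} ; {1/3, 5/2} match no listed identity.


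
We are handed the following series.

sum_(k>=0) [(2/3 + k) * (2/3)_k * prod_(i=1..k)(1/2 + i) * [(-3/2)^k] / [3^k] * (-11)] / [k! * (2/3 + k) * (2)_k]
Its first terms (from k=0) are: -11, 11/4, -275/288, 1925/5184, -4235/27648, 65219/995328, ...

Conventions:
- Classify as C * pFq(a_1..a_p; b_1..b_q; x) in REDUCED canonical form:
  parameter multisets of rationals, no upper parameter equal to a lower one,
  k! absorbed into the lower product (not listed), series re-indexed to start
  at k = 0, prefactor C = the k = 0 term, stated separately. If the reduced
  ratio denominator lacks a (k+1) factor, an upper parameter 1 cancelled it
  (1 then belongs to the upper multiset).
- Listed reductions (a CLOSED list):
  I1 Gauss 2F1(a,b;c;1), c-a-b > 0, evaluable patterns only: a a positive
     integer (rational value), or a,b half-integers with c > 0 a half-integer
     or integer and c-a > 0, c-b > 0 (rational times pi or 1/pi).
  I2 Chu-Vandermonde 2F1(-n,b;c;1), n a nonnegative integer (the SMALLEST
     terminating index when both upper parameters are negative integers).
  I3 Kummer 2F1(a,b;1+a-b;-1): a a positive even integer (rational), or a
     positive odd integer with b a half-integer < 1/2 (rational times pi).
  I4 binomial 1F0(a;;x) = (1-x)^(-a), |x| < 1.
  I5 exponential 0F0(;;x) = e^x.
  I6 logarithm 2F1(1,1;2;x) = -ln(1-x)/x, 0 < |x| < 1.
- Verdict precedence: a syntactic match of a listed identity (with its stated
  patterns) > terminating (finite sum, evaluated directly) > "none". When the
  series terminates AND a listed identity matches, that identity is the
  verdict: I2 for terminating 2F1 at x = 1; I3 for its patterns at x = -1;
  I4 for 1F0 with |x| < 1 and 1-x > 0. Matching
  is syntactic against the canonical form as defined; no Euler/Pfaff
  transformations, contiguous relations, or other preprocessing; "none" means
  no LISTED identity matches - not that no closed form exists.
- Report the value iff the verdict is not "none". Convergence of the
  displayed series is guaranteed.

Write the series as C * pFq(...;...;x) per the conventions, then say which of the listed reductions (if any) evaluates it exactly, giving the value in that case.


With C = -11: the canonical form is 2F1(2/3, 3/2; 2; -1/2). Verdict: no listed reduction: x = -1/2 and upper {2/3, 3/2} fail every I1-I6 pattern.

The tell: from the first term -11: striking the common factor k + 2/3 reduces the term (C = -11).
Adjacent-term ratio: r(k) = (-1/2) * (k+2/3) (k+3/2) / [(k+2) (k+1)] - rational; roots negated = parameters, x = (-1/2), C = -11.


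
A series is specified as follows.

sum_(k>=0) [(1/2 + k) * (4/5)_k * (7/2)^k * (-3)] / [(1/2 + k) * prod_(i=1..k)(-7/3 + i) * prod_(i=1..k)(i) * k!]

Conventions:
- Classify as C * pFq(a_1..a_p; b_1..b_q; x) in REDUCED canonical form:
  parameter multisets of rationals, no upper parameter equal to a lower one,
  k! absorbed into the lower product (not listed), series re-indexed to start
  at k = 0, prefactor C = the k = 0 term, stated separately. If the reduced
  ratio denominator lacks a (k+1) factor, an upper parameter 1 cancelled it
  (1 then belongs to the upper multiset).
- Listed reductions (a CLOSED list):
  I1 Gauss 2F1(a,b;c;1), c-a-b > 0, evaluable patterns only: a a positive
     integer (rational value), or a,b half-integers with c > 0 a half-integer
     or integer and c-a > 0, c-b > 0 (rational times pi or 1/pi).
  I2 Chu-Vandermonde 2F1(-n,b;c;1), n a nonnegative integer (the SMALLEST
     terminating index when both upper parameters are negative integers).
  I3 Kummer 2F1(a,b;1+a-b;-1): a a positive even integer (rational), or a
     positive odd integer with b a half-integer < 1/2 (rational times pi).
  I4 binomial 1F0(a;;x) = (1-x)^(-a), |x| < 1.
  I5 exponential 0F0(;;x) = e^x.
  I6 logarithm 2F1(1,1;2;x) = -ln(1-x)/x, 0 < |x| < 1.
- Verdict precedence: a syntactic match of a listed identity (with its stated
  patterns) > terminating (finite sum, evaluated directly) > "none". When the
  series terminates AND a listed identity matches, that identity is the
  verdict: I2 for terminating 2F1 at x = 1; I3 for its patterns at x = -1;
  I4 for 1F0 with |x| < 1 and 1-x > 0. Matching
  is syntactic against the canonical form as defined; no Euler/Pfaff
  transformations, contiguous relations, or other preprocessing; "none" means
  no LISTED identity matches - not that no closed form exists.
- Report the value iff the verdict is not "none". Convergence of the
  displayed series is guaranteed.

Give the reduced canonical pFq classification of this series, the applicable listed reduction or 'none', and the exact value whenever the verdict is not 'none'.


This is -3 * 1F2(4/5; -4/3, 1; 7/2) in reduced canonical form. Verdict: none - at argument 7/2 the multisets {4/5} ; {-4/3, 1} match no listed identity.

The tell: t_0 = -3 here, and the lower running product (C = -3, x = 7/2) is a rising factorial.
Ratio: r(k) = (7/2) * (k+4/5) / [(k-4/3) (k+1) (k+1)] - rational in k. x = (7/2); t_0 = -3; negate the roots.


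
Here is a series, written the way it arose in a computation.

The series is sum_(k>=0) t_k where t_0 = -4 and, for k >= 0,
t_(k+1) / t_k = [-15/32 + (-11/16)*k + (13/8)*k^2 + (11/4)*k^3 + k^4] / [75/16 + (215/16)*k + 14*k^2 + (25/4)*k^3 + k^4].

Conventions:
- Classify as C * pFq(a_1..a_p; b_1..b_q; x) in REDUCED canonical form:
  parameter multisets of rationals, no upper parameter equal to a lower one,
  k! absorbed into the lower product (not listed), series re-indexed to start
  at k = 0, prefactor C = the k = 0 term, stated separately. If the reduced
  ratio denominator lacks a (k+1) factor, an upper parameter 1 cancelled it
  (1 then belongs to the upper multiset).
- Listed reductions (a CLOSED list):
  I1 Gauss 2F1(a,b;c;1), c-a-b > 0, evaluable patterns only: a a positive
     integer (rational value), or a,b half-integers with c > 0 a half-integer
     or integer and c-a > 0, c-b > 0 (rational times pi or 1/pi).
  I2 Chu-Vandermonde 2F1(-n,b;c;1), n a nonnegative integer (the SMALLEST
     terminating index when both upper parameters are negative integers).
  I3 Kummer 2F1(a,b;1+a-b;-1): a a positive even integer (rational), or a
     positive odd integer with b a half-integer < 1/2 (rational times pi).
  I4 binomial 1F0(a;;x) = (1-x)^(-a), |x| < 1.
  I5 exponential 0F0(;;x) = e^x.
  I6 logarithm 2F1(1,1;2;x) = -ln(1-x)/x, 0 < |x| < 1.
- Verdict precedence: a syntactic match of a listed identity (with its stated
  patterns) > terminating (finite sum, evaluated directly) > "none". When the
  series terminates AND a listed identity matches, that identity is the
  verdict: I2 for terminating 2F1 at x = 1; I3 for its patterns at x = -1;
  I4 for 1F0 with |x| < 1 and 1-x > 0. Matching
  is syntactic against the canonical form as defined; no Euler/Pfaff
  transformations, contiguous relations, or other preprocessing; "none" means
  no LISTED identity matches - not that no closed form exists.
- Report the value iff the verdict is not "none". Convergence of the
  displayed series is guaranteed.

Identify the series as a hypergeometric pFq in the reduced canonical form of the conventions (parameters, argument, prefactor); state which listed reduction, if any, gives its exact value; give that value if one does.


This is -4 * 2F1(-1/2, 1/2; 5/2; 1) in reduced canonical form. Verdict: Gauss (I1, half-integer pattern) fires (x = 1; upper {-1/2, 1/2} half-integers, c = 5/2 in the evaluable pattern). Sum: (-9/8) * pi.

Key step: with t_0 = -4, factor the ratio over Q (C = -4): negated roots = parameters.
Term ratio: r(k) = 1 * (k-1/2) (k+1/2) / [(k+5/2) (k+1)] - rational in k, leading ratio 1; with t_0 = -4, classification follows.


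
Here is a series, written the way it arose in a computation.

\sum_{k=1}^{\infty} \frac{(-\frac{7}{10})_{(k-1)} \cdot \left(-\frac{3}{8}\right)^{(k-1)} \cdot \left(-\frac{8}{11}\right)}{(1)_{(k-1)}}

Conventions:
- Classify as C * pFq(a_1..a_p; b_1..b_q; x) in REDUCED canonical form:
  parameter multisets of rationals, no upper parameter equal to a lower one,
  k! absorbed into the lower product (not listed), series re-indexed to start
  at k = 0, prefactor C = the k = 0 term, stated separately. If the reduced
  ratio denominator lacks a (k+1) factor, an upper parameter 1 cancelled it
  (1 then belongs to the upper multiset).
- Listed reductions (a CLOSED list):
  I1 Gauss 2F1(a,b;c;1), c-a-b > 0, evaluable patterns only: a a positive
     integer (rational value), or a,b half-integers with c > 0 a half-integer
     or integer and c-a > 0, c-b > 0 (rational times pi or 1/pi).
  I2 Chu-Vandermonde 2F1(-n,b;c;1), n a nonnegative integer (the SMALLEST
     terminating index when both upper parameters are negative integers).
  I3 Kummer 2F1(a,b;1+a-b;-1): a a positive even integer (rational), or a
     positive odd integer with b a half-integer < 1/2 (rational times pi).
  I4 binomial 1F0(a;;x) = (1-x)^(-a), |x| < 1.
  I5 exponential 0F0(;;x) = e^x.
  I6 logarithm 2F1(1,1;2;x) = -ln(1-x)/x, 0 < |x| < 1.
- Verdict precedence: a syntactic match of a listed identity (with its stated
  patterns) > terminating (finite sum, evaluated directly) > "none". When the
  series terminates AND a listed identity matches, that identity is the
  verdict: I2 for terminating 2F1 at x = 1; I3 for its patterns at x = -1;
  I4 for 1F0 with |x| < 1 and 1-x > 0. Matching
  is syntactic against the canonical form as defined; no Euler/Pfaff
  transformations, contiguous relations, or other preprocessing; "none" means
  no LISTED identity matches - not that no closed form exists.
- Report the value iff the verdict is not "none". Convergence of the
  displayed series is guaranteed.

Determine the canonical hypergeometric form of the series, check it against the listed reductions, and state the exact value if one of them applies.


At argument -\frac{3}{8}: a 1F0 with upper {-\frac{7}{10}}, lower {-}, scaled by C = -\frac{8}{11}. Verdict: binomial (I4) matches (the 1F0 binomial series: exponent 7/10, x = -\frac{3}{8}). Exact value: \left(-\frac{8}{11}\right) \cdot \left(\frac{11}{8}\right)^{\frac{7}{10}}.

First insight: from the first term -\frac{8}{11}: (1)_k (prefactor -8/11) is k! itself.
Term ratio: r(k) = -\frac{3}{8} * (k-\frac{7}{10}) / [(k+1)] - rational in k, leading ratio -\frac{3}{8}; with t_0 = -\frac{8}{11}, classification follows.


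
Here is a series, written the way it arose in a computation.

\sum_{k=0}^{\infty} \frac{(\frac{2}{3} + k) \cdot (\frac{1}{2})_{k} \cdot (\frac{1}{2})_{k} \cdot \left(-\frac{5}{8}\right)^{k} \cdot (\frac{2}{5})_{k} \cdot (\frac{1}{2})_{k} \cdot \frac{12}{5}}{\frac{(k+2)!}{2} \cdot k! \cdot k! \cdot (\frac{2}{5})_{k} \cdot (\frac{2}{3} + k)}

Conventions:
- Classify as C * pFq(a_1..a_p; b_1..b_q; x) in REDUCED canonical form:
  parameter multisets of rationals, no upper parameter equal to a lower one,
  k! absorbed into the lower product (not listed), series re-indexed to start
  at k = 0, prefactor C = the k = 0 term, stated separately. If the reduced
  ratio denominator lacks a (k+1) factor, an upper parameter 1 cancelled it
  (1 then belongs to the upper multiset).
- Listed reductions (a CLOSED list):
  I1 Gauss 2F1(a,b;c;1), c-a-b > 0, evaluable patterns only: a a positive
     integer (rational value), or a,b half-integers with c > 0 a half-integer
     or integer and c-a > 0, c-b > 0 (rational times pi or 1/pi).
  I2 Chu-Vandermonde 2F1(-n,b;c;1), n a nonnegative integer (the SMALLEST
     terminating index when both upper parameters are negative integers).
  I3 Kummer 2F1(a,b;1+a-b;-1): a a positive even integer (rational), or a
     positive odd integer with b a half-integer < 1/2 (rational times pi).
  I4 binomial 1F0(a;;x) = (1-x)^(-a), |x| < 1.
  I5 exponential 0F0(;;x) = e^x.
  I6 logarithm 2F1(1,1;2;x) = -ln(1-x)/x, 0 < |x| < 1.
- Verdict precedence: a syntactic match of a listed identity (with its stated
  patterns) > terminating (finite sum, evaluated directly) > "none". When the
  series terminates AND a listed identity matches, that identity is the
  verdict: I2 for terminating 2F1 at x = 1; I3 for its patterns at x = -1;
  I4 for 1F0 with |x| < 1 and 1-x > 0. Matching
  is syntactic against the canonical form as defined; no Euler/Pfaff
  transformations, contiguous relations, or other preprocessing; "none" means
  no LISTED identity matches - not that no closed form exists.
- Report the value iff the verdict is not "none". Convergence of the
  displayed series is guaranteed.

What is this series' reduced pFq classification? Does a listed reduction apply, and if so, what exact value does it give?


This is \frac{12}{5} * 3F2(\frac{1}{2}, \frac{1}{2}, \frac{1}{2}; 1, 3; -\frac{5}{8}) in reduced canonical form. Verdict: none - at argument -\frac{5}{8} the multisets {\frac{1}{2}, \frac{1}{2}, \frac{1}{2}} ; {1, 3} match no listed identity.

First insight: with t_0 = \frac{12}{5}, the parameter 2/5 appears in both the upper and lower lists and cancels (alongside the other common factor).
Consecutive-term ratio: r(k) = -\frac{5}{8} * (k+\frac{1}{2}) (k+\frac{1}{2}) (k+\frac{1}{2}) / [(k+1) (k+3) (k+1)] - rational in k, leading ratio -\frac{5}{8}; with t_0 = \frac{12}{5}, classification follows.


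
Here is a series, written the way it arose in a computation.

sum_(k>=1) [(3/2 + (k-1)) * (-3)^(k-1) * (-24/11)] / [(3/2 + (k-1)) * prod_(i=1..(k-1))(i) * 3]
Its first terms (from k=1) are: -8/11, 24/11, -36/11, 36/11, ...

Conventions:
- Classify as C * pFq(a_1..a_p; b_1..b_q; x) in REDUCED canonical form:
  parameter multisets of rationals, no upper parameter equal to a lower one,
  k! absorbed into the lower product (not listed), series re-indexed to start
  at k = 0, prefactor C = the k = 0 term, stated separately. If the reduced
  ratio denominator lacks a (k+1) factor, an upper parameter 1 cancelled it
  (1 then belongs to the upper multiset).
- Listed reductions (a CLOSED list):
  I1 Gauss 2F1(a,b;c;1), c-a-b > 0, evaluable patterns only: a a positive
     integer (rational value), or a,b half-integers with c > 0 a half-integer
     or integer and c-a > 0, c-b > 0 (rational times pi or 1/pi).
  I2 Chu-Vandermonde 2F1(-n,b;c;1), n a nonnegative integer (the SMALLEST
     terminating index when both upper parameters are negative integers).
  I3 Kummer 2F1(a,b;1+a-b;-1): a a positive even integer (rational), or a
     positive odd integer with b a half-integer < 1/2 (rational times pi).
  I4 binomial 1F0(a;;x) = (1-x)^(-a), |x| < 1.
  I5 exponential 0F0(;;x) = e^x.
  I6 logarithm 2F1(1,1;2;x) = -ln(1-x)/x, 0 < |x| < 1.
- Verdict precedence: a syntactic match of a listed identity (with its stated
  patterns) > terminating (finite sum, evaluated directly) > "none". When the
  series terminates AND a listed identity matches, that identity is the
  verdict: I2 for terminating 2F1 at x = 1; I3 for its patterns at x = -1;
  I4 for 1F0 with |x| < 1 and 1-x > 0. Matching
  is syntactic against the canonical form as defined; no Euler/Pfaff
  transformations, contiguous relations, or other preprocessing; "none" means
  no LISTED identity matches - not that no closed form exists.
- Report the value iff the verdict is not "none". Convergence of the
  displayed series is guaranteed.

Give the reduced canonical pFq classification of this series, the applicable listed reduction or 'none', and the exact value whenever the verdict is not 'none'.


The tell: from the first term -8/11: the constant factors (prefactor -8/11) combine into one prefactor.
Ratio: r(k) = (-3) * 1 / [(k+1)] - rational in k. x = (-3); t_0 = -8/11; negate the roots.

Reduced: x = -3, 0F0, upper = {-}, lower = {-}, C = -8/11. Verdict: this is the I5 exponential reduction (the 0F0 exponential series at x = -3). Its exact value is (-8/11) * e^(-3).


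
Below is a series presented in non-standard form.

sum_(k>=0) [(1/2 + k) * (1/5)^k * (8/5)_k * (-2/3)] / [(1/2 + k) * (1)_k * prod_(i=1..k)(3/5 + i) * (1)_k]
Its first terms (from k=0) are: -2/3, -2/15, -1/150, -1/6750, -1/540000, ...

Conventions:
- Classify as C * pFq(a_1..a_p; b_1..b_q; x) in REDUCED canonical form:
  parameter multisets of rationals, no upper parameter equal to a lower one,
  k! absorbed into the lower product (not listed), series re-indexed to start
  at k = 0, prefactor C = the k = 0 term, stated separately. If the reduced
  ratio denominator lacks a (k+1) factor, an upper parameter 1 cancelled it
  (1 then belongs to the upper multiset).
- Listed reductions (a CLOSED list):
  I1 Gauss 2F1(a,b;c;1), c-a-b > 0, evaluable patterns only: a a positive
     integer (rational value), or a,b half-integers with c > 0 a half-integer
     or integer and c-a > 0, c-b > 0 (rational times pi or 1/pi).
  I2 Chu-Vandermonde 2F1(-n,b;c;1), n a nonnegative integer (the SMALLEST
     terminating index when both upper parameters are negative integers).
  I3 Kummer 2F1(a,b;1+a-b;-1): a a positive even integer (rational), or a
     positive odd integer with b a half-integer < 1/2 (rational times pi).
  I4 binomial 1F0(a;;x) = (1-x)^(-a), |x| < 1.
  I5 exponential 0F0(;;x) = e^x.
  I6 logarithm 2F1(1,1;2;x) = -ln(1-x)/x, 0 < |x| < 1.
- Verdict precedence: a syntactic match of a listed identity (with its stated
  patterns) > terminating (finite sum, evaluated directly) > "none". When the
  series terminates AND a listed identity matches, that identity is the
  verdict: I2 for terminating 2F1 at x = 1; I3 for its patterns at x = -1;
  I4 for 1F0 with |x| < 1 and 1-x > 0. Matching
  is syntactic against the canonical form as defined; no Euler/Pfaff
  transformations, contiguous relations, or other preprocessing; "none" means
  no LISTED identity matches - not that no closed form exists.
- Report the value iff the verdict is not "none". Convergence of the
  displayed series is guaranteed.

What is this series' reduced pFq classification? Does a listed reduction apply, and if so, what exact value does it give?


Structural cue: with t_0 = -2/3, striking the common factor k + 1/2 reduces the term (prefactor -2/3).
Consecutive-term ratio: r(k) = (1/5) * 1 / [(k+1) (k+1)] - poly over poly, x = (1/5) from leading terms; C = -2/3 at k = 0.

x = 1/5 here; the reduced form reads 0F1, upper {-}, lower {1}, C = -2/3. Verdict: none. No listed pattern accepts 0F1(-; 1; 1/5).


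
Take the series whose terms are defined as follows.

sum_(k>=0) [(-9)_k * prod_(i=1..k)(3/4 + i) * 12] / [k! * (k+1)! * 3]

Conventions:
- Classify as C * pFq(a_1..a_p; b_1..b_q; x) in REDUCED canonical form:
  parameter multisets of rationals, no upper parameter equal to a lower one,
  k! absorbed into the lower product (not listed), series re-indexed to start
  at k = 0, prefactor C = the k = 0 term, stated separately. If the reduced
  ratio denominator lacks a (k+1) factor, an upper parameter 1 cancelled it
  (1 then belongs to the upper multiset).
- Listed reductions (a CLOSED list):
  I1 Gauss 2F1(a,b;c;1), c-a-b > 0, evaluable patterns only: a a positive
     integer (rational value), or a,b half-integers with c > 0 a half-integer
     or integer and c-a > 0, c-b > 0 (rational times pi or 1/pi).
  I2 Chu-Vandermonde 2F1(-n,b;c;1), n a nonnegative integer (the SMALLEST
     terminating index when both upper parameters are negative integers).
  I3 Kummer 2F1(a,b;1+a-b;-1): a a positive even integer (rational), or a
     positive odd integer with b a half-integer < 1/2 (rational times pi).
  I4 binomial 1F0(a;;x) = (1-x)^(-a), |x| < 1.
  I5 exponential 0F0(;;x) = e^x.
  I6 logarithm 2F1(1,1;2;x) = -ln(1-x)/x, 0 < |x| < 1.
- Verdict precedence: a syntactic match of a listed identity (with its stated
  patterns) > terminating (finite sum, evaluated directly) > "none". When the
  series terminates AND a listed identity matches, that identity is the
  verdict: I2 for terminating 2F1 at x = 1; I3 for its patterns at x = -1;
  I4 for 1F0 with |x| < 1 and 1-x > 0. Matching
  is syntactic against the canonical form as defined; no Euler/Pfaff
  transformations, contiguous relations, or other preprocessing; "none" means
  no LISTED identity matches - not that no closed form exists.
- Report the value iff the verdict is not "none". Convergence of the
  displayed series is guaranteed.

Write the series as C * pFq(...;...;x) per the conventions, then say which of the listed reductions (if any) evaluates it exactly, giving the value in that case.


With C = 4: the canonical form is 2F1(-9, 7/4; 2; 1). Verdict at x = 1: Chu-Vandermonde (I2) matches (terminating 2F1 at x = 1 with n = 9, b = 7/4, c = 2). Value: 352495/16777216.

Key step: x = 1 and the running product (prefactor 4) telescopes to a rising factorial.
Step ratio: r(k) = 1 * (k-9) (k+7/4) / [(k+2) (k+1)] ; factor over Q: parameters, x = 1, and C = 4.


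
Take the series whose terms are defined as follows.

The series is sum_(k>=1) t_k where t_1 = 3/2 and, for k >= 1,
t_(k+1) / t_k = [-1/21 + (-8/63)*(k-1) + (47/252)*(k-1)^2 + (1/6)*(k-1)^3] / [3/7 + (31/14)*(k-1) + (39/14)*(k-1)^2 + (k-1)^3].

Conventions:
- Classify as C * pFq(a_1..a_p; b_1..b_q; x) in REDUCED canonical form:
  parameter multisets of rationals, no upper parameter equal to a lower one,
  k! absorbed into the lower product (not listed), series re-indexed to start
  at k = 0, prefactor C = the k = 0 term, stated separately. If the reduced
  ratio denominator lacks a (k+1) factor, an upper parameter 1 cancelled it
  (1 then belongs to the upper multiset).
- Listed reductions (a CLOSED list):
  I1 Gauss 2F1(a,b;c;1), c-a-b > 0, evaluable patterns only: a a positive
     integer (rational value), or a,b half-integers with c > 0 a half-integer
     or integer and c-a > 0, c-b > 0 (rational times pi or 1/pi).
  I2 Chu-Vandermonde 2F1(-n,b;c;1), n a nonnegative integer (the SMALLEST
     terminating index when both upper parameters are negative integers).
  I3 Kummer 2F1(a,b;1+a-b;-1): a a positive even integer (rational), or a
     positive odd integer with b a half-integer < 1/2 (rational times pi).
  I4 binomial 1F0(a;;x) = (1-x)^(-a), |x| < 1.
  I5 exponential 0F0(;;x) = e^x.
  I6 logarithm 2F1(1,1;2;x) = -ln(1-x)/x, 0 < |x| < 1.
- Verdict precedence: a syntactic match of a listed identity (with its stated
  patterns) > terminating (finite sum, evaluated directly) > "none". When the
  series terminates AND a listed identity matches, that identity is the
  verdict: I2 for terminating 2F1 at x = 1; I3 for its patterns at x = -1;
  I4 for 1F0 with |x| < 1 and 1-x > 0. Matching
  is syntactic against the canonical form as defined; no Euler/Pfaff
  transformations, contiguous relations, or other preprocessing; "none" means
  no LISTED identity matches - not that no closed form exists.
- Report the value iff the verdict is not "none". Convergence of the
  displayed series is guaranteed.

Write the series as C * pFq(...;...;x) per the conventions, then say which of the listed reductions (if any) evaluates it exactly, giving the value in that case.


x = 1/6 here; the reduced form reads 1F0, upper {-2/3}, lower {-}, C = 3/2. Verdict (x = 1/6): the binomial series (I4) applies (the 1F0 binomial series: exponent 2/3, x = 1/6). Exact value: (3/2) * (5/6)^(2/3).

First insight: x = (1/6) and cancel k + 3/2 from the displayed ratio first; then C = 3/2, x = 1/6.
Ratio: r(k) = (1/6) * (k-2/3) / [(k+1)] ; factor over Q: parameters, x = (1/6), and C = 3/2.


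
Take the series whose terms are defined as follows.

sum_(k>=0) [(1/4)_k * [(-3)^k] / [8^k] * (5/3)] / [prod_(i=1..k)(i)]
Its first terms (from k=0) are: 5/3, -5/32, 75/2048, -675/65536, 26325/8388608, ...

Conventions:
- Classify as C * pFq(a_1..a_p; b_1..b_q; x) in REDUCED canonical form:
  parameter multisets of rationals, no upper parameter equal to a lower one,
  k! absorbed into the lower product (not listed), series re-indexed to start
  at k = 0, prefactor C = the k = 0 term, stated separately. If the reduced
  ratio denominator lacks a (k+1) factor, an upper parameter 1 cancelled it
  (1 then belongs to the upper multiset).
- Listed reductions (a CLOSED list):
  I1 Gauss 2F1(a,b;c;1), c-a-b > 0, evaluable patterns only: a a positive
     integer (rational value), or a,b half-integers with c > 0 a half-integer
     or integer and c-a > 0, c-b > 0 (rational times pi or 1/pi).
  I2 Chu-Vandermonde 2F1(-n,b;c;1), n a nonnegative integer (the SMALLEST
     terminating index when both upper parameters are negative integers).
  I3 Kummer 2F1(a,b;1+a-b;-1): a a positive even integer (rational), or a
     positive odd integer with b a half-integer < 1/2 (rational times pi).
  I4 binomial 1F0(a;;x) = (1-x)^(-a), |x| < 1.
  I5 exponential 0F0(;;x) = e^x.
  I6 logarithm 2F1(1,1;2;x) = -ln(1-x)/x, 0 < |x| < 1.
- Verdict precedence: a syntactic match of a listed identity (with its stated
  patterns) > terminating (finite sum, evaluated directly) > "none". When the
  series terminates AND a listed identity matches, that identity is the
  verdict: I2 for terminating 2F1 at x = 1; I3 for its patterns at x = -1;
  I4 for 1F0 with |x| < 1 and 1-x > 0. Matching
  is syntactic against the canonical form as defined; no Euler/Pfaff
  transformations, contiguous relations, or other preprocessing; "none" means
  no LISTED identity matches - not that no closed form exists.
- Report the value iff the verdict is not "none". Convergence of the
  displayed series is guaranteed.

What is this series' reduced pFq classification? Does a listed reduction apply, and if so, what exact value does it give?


This is 5/3 * 1F0(1/4; -; -3/8) in reduced canonical form. Verdict: the binomial series (I4) matches (the 1F0 binomial series: exponent -1/4, x = -3/8). Sum: (5/3) * (11/8)^(-1/4).

First insight: from the first term 5/3: the product of the first k integers (C = 5/3) is k!.
Adjacent-term ratio: r(k) = (-3/8) * (k+1/4) / [(k+1)] - rational; roots negated = parameters, x = (-3/8), C = 5/3.


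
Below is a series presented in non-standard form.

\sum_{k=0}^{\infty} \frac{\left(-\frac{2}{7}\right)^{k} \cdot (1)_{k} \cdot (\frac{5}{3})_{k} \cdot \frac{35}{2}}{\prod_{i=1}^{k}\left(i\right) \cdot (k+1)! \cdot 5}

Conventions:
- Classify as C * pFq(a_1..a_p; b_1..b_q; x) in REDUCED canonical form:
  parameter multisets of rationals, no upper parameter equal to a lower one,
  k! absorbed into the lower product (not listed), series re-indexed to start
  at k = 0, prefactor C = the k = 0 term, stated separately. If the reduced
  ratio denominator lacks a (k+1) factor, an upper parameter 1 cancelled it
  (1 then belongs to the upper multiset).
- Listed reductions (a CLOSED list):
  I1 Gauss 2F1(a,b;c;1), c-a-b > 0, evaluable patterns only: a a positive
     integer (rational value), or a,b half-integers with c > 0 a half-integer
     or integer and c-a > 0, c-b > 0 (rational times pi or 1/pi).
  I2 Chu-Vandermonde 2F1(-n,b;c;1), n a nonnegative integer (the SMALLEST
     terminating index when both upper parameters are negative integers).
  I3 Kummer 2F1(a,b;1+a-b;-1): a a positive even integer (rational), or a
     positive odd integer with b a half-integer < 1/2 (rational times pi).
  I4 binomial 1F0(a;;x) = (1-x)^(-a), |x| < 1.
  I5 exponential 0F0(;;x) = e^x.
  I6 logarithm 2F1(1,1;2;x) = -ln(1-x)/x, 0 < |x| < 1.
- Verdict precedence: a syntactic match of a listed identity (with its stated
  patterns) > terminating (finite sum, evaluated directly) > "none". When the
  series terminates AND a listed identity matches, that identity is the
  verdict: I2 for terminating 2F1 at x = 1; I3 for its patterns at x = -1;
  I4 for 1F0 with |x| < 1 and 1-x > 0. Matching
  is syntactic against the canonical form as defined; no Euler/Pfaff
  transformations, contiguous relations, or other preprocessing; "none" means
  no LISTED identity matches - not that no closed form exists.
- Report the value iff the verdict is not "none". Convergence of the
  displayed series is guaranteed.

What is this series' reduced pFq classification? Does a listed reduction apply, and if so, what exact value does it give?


Classification (C = \frac{7}{2}): 2F1 with upper {1, \frac{5}{3}}, lower {2}, argument x = -\frac{2}{7}. Verdict: no listed reduction: x = -\frac{2}{7} and upper {1, \frac{5}{3}} fail every I1-I6 pattern.

Key observation: x = -\frac{2}{7} and the product of the first k integers (prefactor 7/2) is k!.
Consecutive-term ratio: r(k) = -\frac{2}{7} * (k+1) (k+\frac{5}{3}) / [(k+2) (k+1)] ; factor over Q: parameters, x = -\frac{2}{7}, and C = \frac{7}{2}.
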